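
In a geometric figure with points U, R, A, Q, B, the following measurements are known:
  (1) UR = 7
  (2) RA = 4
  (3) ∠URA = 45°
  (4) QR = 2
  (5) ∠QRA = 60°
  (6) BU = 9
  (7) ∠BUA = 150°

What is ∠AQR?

Step 1: By the law of cosines on triangle QRA: QA² = 2² + 4² − 2·2·4·cos(60°) = 12, so QA = 2·√3.
Step 2: By the inverse law of cosines on triangle AQR: cos(∠AQR) = ((2·√3)² + 2² − 4²) / (2·2·√3·2) = 0/13.86 = 0, so ∠AQR = 90°.

Therefore, the measure of angle ∠AQR = 90°.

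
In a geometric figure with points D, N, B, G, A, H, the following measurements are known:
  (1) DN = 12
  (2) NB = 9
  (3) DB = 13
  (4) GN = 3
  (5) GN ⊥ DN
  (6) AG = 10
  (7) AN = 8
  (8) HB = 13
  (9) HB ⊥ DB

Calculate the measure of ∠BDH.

Step 1: By the law of cosines on triangle DBH: DH² = 13² + 13² − 2·13·13·cos(90°) = 338, so DH = 13·√2.
Step 2: By the inverse law of cosines on triangle BDH: cos(∠BDH) = (13² + (13·√2)² − 13²) / (2·13·13·√2) = 338/478 = 0.7071, so ∠BDH = 45°.

Therefore, the measure of angle ∠BDH = 45°.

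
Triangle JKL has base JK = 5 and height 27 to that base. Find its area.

A triangle's area is half the area of a rectangle with the same base and height.
Area = (1/2) * 5 * 27 = 135/2.

135/2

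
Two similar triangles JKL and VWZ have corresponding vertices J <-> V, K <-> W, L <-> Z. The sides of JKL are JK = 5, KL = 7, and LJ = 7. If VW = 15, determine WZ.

Since the triangles are similar, the ratio of corresponding sides is constant.
Scale factor k = VW / JK = 15 / 5 = 3
WZ = k * KL = 3 * 7 = 21

21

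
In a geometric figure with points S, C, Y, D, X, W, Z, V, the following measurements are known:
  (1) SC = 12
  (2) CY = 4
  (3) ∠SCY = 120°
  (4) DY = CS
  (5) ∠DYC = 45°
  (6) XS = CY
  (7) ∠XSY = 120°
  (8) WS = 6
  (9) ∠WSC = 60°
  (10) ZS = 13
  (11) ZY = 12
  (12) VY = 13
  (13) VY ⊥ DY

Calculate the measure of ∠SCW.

Step 1: By the law of cosines on triangle CSW: CW² = 12² + 6² − 2·12·6·cos(60°) = 108, so CW = 6·√3.
Step 2: By the inverse law of cosines on triangle SCW: cos(∠SCW) = (12² + (6·√3)² − 6²) / (2·12·6·√3) = 216/249.42 = 0.866, so ∠SCW = 30°.

Therefore, the measure of angle ∠SCW = 30°.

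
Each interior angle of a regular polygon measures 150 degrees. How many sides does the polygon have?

Each interior angle of a regular n-gon is (n - 2) * 180 / n.
Setting this equal to 150:
(n - 2) * 180 / n = 150
Each exterior angle = 180 - 150 = 30 degrees.
Since exterior angles sum to 360: n = 360 / 30 = 12.

12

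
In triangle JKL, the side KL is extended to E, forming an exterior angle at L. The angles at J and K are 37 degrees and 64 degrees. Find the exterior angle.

The interior angle at L is 180 - 37 - 64 = 79 degrees.
The exterior angle and interior angle at L are supplementary:
Exterior angle = 180 - 79 = 101 degrees.

101 degrees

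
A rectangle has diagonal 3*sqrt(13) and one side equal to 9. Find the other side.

Using the Pythagorean theorem: d^2 = a^2 + b^2
b^2 = d^2 - a^2
b^2 = 117 - 81
b^2 = 36
b = sqrt(36) = 6

6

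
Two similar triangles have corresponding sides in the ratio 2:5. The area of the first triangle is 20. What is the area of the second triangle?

The ratio of areas of similar triangles = (side ratio)^2.
Side ratio = 2:5, so area ratio = 4:25.
Area of the second triangle / Area of the first triangle = 25/4
Area of the second triangle = 20 * 25/4 = 125

125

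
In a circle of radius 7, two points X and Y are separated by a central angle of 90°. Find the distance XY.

Chord = 2(7) sin(45°) = 7*sqrt(2)

7*sqrt(2)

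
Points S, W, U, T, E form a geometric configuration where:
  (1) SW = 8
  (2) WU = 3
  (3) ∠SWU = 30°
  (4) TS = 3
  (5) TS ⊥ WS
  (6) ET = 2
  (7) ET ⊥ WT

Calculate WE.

Step 1: By the law of cosines on triangle WST: WT² = 8² + 3² − 2·8·3·cos(90°) = 73, so WT = √73.
Step 2: By the law of cosines on triangle WTE: WE² = √73² + 2² − 2·√73·2·cos(90°) = 77, so WE = √77.

Therefore, the length of WE = √77.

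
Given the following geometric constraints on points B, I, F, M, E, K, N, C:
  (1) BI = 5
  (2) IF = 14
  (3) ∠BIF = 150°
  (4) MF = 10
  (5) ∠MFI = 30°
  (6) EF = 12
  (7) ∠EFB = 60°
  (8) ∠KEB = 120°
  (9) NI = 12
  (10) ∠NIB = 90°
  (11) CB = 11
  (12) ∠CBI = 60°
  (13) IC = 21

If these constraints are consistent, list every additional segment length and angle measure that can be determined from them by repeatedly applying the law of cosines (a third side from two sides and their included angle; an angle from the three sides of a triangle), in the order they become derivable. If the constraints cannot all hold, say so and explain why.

These constraints are not satisfiable: by the triangle inequality in triangle BIC, (1) BI = 5 and (11) CB = 11 force IC ≤ 5 + 11 = 16, but (13) says IC = 21. No planar figure meets all of them, so nothing further can be derived.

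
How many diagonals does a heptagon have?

Each of the 7 vertices connects to 4 non-adjacent vertices via diagonals.
Total connections = 7 × 4 = 28, but each diagonal is counted twice.
Number of diagonals = 28 / 2 = 14.

14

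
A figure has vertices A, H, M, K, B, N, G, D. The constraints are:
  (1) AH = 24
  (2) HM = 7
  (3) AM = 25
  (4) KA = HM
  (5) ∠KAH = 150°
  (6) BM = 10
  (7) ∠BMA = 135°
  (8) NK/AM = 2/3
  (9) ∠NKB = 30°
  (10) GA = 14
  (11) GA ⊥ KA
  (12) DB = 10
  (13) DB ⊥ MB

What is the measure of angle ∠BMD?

Step 1: By the law of cosines on triangle MBD: MD² = 10² + 10² − 2·10·10·cos(90°) = 200, so MD = 10·√2.
Step 2: By the inverse law of cosines on triangle BMD: cos(∠BMD) = (10² + (10·√2)² − 10²) / (2·10·10·√2) = 200/282.84 = 0.7071, so ∠BMD = 45°.

Therefore, the measure of angle ∠BMD = 45°.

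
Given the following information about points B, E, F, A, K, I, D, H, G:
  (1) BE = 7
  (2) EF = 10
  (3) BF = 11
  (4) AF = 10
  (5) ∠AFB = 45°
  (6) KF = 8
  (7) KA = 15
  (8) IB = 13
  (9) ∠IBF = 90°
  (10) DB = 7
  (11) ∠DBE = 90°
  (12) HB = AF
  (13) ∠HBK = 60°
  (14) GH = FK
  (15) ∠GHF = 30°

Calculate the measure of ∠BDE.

Step 1: By the law of cosines on triangle DBE: DE² = 7² + 7² − 2·7·7·cos(90°) = 98, so DE = 7·√2.
Step 2: By the inverse law of cosines on triangle BDE: cos(∠BDE) = (7² + (7·√2)² − 7²) / (2·7·7·√2) = 98/138.59 = 0.7071, so ∠BDE = 45°.

Therefore, the measure of angle ∠BDE = 45°.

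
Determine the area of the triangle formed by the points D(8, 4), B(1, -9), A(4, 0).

The Shoelace formula computes the area from vertex coordinates by summing cross products.
For vertices (8,4), (1,-9), (4,0):
Signed sum = 8*-9 - 1*4 + 1*0 - 4*-9 + 4*4 - 8*0
= -76 + 36 + 16 = -24
Area = (1/2)|-24| = 12.

12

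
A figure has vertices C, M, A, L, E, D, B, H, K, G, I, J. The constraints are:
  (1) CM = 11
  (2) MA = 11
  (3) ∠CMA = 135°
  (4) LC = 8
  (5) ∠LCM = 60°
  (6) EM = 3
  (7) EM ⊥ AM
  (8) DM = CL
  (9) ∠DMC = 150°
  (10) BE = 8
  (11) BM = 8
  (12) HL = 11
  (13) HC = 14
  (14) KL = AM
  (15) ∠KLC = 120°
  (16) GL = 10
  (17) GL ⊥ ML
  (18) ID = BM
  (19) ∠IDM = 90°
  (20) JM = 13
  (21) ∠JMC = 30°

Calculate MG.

Step 1: By the law of cosines on triangle LCM: LM² = 8² + 11² − 2·8·11·cos(60°) = 97, so LM = √97.
Step 2: By the law of cosines on triangle MLG: MG² = √97² + 10² − 2·√97·10·cos(90°) = 197, so MG = √197.

Therefore, the length of MG = √197.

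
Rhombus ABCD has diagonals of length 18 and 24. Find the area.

Area = (18 * 24) / 2 = 432 / 2 = 216

216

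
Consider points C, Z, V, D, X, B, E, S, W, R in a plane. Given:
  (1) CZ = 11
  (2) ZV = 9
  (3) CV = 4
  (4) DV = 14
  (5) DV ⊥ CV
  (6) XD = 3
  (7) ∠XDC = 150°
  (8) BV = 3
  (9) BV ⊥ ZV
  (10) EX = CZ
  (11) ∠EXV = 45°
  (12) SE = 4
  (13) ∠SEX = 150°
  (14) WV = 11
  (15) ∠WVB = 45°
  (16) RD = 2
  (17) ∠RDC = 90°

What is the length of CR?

Step 1: By the law of cosines on triangle CVD: CD² = 4² + 14² − 2·4·14·cos(90°) = 212, so CD = 2·√53.
Step 2: By the law of cosines on triangle CDR: CR² = (2·√53)² + 2² − 2·2·√53·2·cos(90°) = 216, so CR = 6·√6.

Therefore, the length of CR = 6·√6.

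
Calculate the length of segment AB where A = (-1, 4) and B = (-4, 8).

d = sqrt((-3)^2 + (4)^2) = sqrt(25) = 5

5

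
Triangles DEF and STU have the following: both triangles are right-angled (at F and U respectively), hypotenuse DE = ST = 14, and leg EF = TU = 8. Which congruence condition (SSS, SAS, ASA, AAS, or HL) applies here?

The given information provides:
both triangles are right-angled (at F and U respectively), hypotenuse DE = ST = 14, and leg EF = TU = 8
This matches the HL congruence theorem.
The hypotenuse and one leg of two right triangles are equal (Hypotenuse-Leg).

HL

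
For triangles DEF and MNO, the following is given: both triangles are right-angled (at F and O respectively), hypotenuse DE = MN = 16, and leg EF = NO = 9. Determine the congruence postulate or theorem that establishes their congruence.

The given information provides:
both triangles are right-angled (at F and O respectively), hypotenuse DE = MN = 16, and leg EF = NO = 9
This matches the HL congruence theorem.
The hypotenuse and one leg of two right triangles are equal (Hypotenuse-Leg).

HL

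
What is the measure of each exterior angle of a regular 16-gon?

Each exterior angle of a regular n-gon is 360 / n.
For n = 16: 360 / 16 = 45/2 degrees.

45/2 degrees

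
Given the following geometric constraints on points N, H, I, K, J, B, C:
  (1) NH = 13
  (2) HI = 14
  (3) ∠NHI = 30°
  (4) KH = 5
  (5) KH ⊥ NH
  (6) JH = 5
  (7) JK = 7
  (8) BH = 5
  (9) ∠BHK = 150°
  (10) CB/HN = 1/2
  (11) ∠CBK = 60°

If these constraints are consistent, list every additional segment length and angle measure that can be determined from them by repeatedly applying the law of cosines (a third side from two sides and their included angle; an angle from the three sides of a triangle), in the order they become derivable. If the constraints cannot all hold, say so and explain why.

The constraints are consistent. Derivable facts, in order:
After 1 step:
- KB ≈ 9.66
- NI ≈ 7.05
- NK = √194
- ∠HJK = 45.57°
- ∠HKJ = 45.57°
- ∠JHK = 88.85°
After 2 steps:
- KC ≈ 8.53
- ∠BKH = 15°
- ∠HBK = 15°
- ∠HIN = 67.13°
- ∠HKN = 68.96°
- ∠HNI = 82.87°
- ∠HNK = 21.04°
After 3 steps:
- ∠BCK = 78.71°
- ∠BKC = 41.29°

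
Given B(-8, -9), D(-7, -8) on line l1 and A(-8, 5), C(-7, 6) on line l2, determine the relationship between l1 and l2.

Slope of line 1: m1 = (-8 - -9)/(-7 - -8) = 1/1 = 1
Slope of line 2: m2 = (6 - 5)/(-7 - -8) = 1/1 = 1
Since m1 = m2 = 1, the lines are parallel.

Parallel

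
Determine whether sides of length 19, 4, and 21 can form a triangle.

Check all three triangle inequalities:
19 + 4 = 23 > 21 ✓
19 + 21 = 40 > 4 ✓
4 + 21 = 25 > 19 ✓
All conditions hold, so these sides form a valid triangle.

Yes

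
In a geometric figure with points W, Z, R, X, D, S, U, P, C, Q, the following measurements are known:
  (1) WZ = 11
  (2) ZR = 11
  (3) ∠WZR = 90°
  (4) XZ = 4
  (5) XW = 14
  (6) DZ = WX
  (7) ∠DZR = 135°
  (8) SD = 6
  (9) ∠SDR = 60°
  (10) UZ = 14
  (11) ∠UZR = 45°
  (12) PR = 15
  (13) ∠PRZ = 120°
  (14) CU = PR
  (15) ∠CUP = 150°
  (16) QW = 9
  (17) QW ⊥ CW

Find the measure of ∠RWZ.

Step 1: By the law of cosines on triangle WZR: WR² = 11² + 11² − 2·11·11·cos(90°) = 242, so WR = 11·√2.
Step 2: By the inverse law of cosines on triangle RWZ: cos(∠RWZ) = ((11·√2)² + 11² − 11²) / (2·11·√2·11) = 242/342.24 = 0.7071, so ∠RWZ = 45°.

Therefore, the measure of angle ∠RWZ = 45°.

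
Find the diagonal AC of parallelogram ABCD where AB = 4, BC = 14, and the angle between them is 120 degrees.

Law of cosines: d^2 = 4^2 + 14^2 - 2(4)(14)cos(120°) = 268, so d = 2*sqrt(67).

2*sqrt(67)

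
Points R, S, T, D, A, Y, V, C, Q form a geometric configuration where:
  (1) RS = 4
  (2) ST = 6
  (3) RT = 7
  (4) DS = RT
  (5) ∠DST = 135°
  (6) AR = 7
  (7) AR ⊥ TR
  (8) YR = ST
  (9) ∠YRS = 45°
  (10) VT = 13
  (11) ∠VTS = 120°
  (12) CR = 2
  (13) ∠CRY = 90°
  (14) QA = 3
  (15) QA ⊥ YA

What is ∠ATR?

Step 1: By the law of cosines on triangle TRA: TA² = 7² + 7² − 2·7·7·cos(90°) = 98, so TA = 7·√2.
Step 2: By the inverse law of cosines on triangle ATR: cos(∠ATR) = ((7·√2)² + 7² − 7²) / (2·7·√2·7) = 98/138.59 = 0.7071, so ∠ATR = 45°.

Therefore, the measure of angle ∠ATR = 45°.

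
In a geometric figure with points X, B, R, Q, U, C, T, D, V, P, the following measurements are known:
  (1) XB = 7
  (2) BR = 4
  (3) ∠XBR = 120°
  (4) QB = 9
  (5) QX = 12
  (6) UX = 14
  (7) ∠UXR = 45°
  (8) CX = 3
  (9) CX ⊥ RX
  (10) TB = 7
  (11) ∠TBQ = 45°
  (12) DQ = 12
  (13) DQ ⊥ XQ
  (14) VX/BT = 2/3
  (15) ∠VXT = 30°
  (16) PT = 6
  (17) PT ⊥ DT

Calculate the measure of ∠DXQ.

Step 1: By the law of cosines on triangle XQD: XD² = 12² + 12² − 2·12·12·cos(90°) = 288, so XD = 12·√2.
Step 2: By the inverse law of cosines on triangle DXQ: cos(∠DXQ) = ((12·√2)² + 12² − 12²) / (2·12·√2·12) = 288/407.29 = 0.7071, so ∠DXQ = 45°.

Therefore, the measure of angle ∠DXQ = 45°.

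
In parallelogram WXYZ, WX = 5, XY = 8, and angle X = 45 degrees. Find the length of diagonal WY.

Using the law of cosines:
d^2 = 5^2 + 8^2 - 2(5)(8)cos(45 degrees)
d^2 = 25 + 64 - 80*sqrt(2)/2
d^2 = 89 - 40*sqrt(2)
d = sqrt(89 - 40*sqrt(2))

sqrt(89 - 40*sqrt(2))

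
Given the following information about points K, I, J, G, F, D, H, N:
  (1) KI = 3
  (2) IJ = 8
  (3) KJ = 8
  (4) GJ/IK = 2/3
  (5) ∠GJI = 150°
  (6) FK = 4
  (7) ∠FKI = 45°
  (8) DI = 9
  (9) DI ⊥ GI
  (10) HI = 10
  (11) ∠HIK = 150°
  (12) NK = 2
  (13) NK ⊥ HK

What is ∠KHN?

Step 1: By the law of cosines on triangle HIK: HK² = 10² + 3² − 2·10·3·cos(150°) = 160.96, so HK ≈ 12.69.
Step 2: By the law of cosines on triangle HKN: HN² = 12.69² + 2² − 2·12.69·2·cos(90°) = 164.96, so HN ≈ 12.84.
Step 3: By the inverse law of cosines on triangle KHN: cos(∠KHN) = (12.69² + 12.84² − 2²) / (2·12.69·12.84) = 321.92/325.9 = 0.9878, so ∠KHN = 8.96°.

Therefore, the measure of angle ∠KHN = 8.96°.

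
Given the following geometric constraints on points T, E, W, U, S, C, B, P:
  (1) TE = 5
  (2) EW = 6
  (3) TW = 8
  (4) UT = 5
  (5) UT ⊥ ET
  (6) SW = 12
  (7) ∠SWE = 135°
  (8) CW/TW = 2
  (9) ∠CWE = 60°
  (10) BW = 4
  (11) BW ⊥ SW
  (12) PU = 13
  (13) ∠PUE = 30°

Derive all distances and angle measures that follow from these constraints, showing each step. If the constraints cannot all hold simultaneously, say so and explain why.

The constraints are consistent.

From the given relations:
  CW = 2·TW = 2·8 = 16

Step 1: From ET = 5, TU = 5, and ∠ETU = 90°, by the law of cosines:
  EU² = ET² + TU² - 2·ET·TU·cos(90°) = 25 + 25 - 0 = 50
  EU = 5·√2

Step 2: From EW = 6, WS = 12, and ∠EWS = 135°, by the law of cosines:
  ES² = EW² + WS² - 2·EW·WS·cos(135°) = 36 + 144 + 101.8 = 281.8
  ES ≈ 16.79

Step 3: From EW = 6, WC = 16, and ∠EWC = 60°, by the law of cosines:
  EC² = EW² + WC² - 2·EW·WC·cos(60°) = 36 + 256 - 96 = 196
  EC = 14

Step 4: From SW = 12, WB = 4, and ∠SWB = 90°, by the law of cosines:
  SB² = SW² + WB² - 2·SW·WB·cos(90°) = 144 + 16 - 0 = 160
  SB = 4·√10

Step 5: From TE = 5, TW = 8, EW = 6, by the inverse law of cosines:
  cos(∠ETW) = (TE² + TW² - EW²) / (2·TE·TW)
  ∠ETW = 48.51°

Step 6: From ET = 5, EW = 6, TW = 8, by the inverse law of cosines:
  cos(∠TEW) = (ET² + EW² - TW²) / (2·ET·EW)
  ∠TEW = 92.87°

Step 7: From WE = 6, WT = 8, ET = 5, by the inverse law of cosines:
  cos(∠EWT) = (WE² + WT² - ET²) / (2·WE·WT)
  ∠EWT = 38.62°

Step 8: From EU = 5·√2, UP = 13, and ∠EUP = 30°, by the law of cosines:
  EP² = EU² + UP² - 2·EU·UP·cos(30°) = 50 + 169 - 159.2 = 59.78
  EP ≈ 7.73

Step 9: From EC = 14, EW = 6, CW = 16, by the inverse law of cosines:
  cos(∠CEW) = (EC² + EW² - CW²) / (2·EC·EW)
  ∠CEW = 98.21°

Step 10: From ES = 16.79, EW = 6, SW = 12, by the inverse law of cosines:
  cos(∠SEW) = (ES² + EW² - SW²) / (2·ES·EW)
  ∠SEW = 30.36°

Step 11: From ET = 5, EU = 5·√2, TU = 5, by the inverse law of cosines:
  cos(∠TEU) = (ET² + EU² - TU²) / (2·ET·EU)
  ∠TEU = 45°

Step 12: From UE = 5·√2, UT = 5, ET = 5, by the inverse law of cosines:
  cos(∠EUT) = (UE² + UT² - ET²) / (2·UE·UT)
  ∠EUT = 45°

Step 13: From SB = 4·√10, SW = 12, BW = 4, by the inverse law of cosines:
  cos(∠BSW) = (SB² + SW² - BW²) / (2·SB·SW)
  ∠BSW = 18.43°

Step 14: From SE = 16.79, SW = 12, EW = 6, by the inverse law of cosines:
  cos(∠ESW) = (SE² + SW² - EW²) / (2·SE·SW)
  ∠ESW = 14.64°

Step 15: From CE = 14, CW = 16, EW = 6, by the inverse law of cosines:
  cos(∠ECW) = (CE² + CW² - EW²) / (2·CE·CW)
  ∠ECW = 21.79°

Step 16: From BS = 4·√10, BW = 4, SW = 12, by the inverse law of cosines:
  cos(∠SBW) = (BS² + BW² - SW²) / (2·BS·BW)
  ∠SBW = 71.57°

Step 17: From EP = 7.73, EU = 5·√2, PU = 13, by the inverse law of cosines:
  cos(∠PEU) = (EP² + EU² - PU²) / (2·EP·EU)
  ∠PEU = 122.79°

Step 18: From PE = 7.73, PU = 13, EU = 5·√2, by the inverse law of cosines:
  cos(∠EPU) = (PE² + PU² - EU²) / (2·PE·PU)
  ∠EPU = 27.21°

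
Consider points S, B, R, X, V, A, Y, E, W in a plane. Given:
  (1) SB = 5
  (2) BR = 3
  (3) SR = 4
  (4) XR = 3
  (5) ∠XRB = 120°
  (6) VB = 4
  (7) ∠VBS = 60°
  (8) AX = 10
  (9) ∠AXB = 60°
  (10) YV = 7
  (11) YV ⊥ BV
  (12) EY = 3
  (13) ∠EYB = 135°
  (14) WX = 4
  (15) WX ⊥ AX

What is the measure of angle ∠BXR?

Step 1: By the law of cosines on triangle XRB: XB² = 3² + 3² − 2·3·3·cos(120°) = 27, so XB = 3·√3.
Step 2: By the inverse law of cosines on triangle BXR: cos(∠BXR) = ((3·√3)² + 3² − 3²) / (2·3·√3·3) = 27/31.18 = 0.866, so ∠BXR = 30°.

Therefore, the measure of angle ∠BXR = 30°.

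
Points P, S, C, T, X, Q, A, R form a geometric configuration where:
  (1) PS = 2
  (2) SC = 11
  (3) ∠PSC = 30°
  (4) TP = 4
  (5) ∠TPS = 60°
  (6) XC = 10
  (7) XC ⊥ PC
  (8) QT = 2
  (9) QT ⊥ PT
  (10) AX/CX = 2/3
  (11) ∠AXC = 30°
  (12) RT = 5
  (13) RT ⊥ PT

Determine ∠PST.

Step 1: By the law of cosines on triangle SPT: ST² = 2² + 4² − 2·2·4·cos(60°) = 12, so ST = 2·√3.
Step 2: By the inverse law of cosines on triangle PST: cos(∠PST) = (2² + (2·√3)² − 4²) / (2·2·2·√3) = 0/13.86 = 0, so ∠PST = 90°.

Therefore, the measure of angle ∠PST = 90°.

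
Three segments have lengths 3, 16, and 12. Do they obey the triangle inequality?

Check the triangle inequality: 3 + 12 = 15 ≤ 16.
Since the sum of two sides does not exceed the third, no triangle can be formed.

No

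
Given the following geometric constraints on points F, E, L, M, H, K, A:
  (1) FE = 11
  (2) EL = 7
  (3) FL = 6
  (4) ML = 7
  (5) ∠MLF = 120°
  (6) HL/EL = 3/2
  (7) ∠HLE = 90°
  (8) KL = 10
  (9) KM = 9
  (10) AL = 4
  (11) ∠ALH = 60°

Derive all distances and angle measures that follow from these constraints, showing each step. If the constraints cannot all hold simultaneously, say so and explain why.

The constraints are consistent.

From the given relations:
  HL = 3/2·EL = 3/2·7 ≈ 10.5

Step 1: From FL = 6, LM = 7, and ∠FLM = 120°, by the law of cosines:
  FM² = FL² + LM² - 2·FL·LM·cos(120°) = 36 + 49 + 42 = 127
  FM = √127

Step 2: From EL = 7, LH = 10.5, and ∠ELH = 90°, by the law of cosines:
  EH² = EL² + LH² - 2·EL·LH·cos(90°) = 49 + 110.2 - 0 = 159.2
  EH = 7/2·√13

Step 3: From HL = 10.5, LA = 4, and ∠HLA = 60°, by the law of cosines:
  HA² = HL² + LA² - 2·HL·LA·cos(60°) = 110.2 + 16 - 42 = 84.25
  HA ≈ 9.18

Step 4: From FE = 11, FL = 6, EL = 7, by the inverse law of cosines:
  cos(∠EFL) = (FE² + FL² - EL²) / (2·FE·FL)
  ∠EFL = 35.1°

Step 5: From EF = 11, EL = 7, FL = 6, by the inverse law of cosines:
  cos(∠FEL) = (EF² + EL² - FL²) / (2·EF·EL)
  ∠FEL = 29.53°

Step 6: From LE = 7, LF = 6, EF = 11, by the inverse law of cosines:
  cos(∠ELF) = (LE² + LF² - EF²) / (2·LE·LF)
  ∠ELF = 115.38°

Step 7: From LK = 10, LM = 7, KM = 9, by the inverse law of cosines:
  cos(∠KLM) = (LK² + LM² - KM²) / (2·LK·LM)
  ∠KLM = 60.94°

Step 8: From MK = 9, ML = 7, KL = 10, by the inverse law of cosines:
  cos(∠KML) = (MK² + ML² - KL²) / (2·MK·ML)
  ∠KML = 76.23°

Step 9: From KL = 10, KM = 9, LM = 7, by the inverse law of cosines:
  cos(∠LKM) = (KL² + KM² - LM²) / (2·KL·KM)
  ∠LKM = 42.83°

Step 10: From FL = 6, FM = √127, LM = 7, by the inverse law of cosines:
  cos(∠LFM) = (FL² + FM² - LM²) / (2·FL·FM)
  ∠LFM = 32.54°

Step 11: From EH = 7/2·√13, EL = 7, HL = 10.5, by the inverse law of cosines:
  cos(∠HEL) = (EH² + EL² - HL²) / (2·EH·EL)
  ∠HEL = 56.31°

Step 12: From MF = √127, ML = 7, FL = 6, by the inverse law of cosines:
  cos(∠FML) = (MF² + ML² - FL²) / (2·MF·ML)
  ∠FML = 27.46°

Step 13: From HA = 9.18, HL = 10.5, AL = 4, by the inverse law of cosines:
  cos(∠AHL) = (HA² + HL² - AL²) / (2·HA·HL)
  ∠AHL = 22.17°

Step 14: From HE = 7/2·√13, HL = 10.5, EL = 7, by the inverse law of cosines:
  cos(∠EHL) = (HE² + HL² - EL²) / (2·HE·HL)
  ∠EHL = 33.69°

Step 15: From AH = 9.18, AL = 4, HL = 10.5, by the inverse law of cosines:
  cos(∠HAL) = (AH² + AL² - HL²) / (2·AH·AL)
  ∠HAL = 97.83°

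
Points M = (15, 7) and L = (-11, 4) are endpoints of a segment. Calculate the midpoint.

The midpoint is the point halfway along the segment.
Move half the horizontal distance: 15 + (-11 - 15)/2 = 15 + -26/2 = 2
Move half the vertical distance: 7 + (4 - 7)/2 = 7 + -3/2 = 11/2
Midpoint = (2, 11/2)

(2, 11/2)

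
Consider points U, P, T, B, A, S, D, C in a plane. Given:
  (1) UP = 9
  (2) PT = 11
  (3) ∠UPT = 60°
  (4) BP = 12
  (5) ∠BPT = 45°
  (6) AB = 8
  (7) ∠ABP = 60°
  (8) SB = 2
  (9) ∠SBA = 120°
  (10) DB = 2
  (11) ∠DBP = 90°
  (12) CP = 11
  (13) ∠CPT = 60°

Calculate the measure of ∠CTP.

Step 1: By the law of cosines on triangle TPC: TC² = 11² + 11² − 2·11·11·cos(60°) = 121, so TC = 11.
Step 2: By the inverse law of cosines on triangle CTP: cos(∠CTP) = (11² + 11² − 11²) / (2·11·11) = 121/242 = 0.5, so ∠CTP = 60°.

Therefore, the measure of angle ∠CTP = 60°.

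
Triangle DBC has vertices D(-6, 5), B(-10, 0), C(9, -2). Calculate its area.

Using the Shoelace formula for a triangle:
Area = (1/2)|x0(y1 - y2) + x1(y2 - y0) + x2(y0 - y1)|
Area = (1/2)|-6(0 - -2) + -10(-2 - 5) + 9(5 - 0)|
Area = (1/2)|-12 + 70 + 45|
Area = (1/2)|103|
Area = (1/2)(103)
Area = 103/2

103/2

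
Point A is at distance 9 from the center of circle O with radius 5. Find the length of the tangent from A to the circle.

tangent = √(d² - r²) = √(9² - 5²) = √(81 - 25) = √56 = 2*sqrt(14)

2*sqrt(14)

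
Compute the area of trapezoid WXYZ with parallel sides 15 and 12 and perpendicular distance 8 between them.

Area = (15 + 12) * 8 / 2 = 216 / 2 = 108

108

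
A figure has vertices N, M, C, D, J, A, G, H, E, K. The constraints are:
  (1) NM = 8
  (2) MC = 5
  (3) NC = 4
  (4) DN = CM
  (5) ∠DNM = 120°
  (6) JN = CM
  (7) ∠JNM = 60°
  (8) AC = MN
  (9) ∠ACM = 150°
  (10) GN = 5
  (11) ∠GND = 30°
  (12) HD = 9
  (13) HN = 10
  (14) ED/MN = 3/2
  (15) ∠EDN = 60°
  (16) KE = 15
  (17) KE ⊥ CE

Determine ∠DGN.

From the given relations: DN = CM = 5.
Step 1: By the law of cosines on triangle GND: GD² = 5² + 5² − 2·5·5·cos(30°) = 6.7, so GD ≈ 2.59.
Step 2: By the inverse law of cosines on triangle DGN: cos(∠DGN) = (2.59² + 5² − 5²) / (2·2.59·5) = 6.7/25.88 = 0.2588, so ∠DGN = 75°.

Therefore, the measure of angle ∠DGN = 75°.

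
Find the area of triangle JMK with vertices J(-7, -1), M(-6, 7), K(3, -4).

Shoelace: Area = (1/2)|-7(7--4) + -6(-4--1) + 3(-1-7)| = (1/2)(83) = 83/2

83/2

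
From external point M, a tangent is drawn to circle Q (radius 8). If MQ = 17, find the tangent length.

Let T be the point of tangency. Then QT ⊥ MT (radius ⊥ tangent).
In right triangle QTM: QM² = QT² + MT²
17² = 8² + MT²
MT² = 225, MT = 15

15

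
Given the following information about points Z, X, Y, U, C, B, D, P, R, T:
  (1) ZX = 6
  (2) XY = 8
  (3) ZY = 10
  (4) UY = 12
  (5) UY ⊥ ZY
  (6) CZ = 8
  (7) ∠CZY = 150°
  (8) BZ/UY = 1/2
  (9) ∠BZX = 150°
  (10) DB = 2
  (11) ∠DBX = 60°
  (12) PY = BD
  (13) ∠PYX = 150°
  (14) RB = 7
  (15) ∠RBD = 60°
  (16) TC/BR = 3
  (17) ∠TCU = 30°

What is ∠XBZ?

From the given relations: BZ = 1/2·UY = 1/2·12 = 6.
Step 1: By the law of cosines on triangle BZX: BX² = 6² + 6² − 2·6·6·cos(150°) = 134.35, so BX ≈ 11.59.
Step 2: By the inverse law of cosines on triangle XBZ: cos(∠XBZ) = (11.59² + 6² − 6²) / (2·11.59·6) = 134.35/139.09 = 0.9659, so ∠XBZ = 15°.

Therefore, the measure of angle ∠XBZ = 15°.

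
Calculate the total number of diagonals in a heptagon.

The number of diagonals in an n-gon is n(n - 3)/2.
For n = 7: 7(7 - 3)/2 = 7 × 4 / 2 = 14.

14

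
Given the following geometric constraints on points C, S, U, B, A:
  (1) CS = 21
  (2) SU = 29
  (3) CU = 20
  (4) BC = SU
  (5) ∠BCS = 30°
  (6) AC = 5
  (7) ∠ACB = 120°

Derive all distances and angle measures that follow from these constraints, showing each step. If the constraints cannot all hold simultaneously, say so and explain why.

The constraints are consistent.

From the given relations:
  BC = SU = 29

Step 1: From SC = 21, CB = 29, and ∠SCB = 30°, by the law of cosines:
  SB² = SC² + CB² - 2·SC·CB·cos(30°) = 441 + 841 - 1055 = 227.2
  SB ≈ 15.07

Step 2: From BC = 29, CA = 5, and ∠BCA = 120°, by the law of cosines:
  BA² = BC² + CA² - 2·BC·CA·cos(120°) = 841 + 25 + 145 = 1011
  BA ≈ 31.8

Step 3: From CS = 21, CU = 20, SU = 29, by the inverse law of cosines:
  cos(∠SCU) = (CS² + CU² - SU²) / (2·CS·CU)
  ∠SCU = 90°

Step 4: From SC = 21, SU = 29, CU = 20, by the inverse law of cosines:
  cos(∠CSU) = (SC² + SU² - CU²) / (2·SC·SU)
  ∠CSU = 43.6°

Step 5: From UC = 20, US = 29, CS = 21, by the inverse law of cosines:
  cos(∠CUS) = (UC² + US² - CS²) / (2·UC·US)
  ∠CUS = 46.4°

Step 6: From SB = 15.07, SC = 21, BC = 29, by the inverse law of cosines:
  cos(∠BSC) = (SB² + SC² - BC²) / (2·SB·SC)
  ∠BSC = 105.84°

Step 7: From BA = 31.8, BC = 29, AC = 5, by the inverse law of cosines:
  cos(∠ABC) = (BA² + BC² - AC²) / (2·BA·BC)
  ∠ABC = 7.83°

Step 8: From BC = 29, BS = 15.07, CS = 21, by the inverse law of cosines:
  cos(∠CBS) = (BC² + BS² - CS²) / (2·BC·BS)
  ∠CBS = 44.16°

Step 9: From AB = 31.8, AC = 5, BC = 29, by the inverse law of cosines:
  cos(∠BAC) = (AB² + AC² - BC²) / (2·AB·AC)
  ∠BAC = 52.17°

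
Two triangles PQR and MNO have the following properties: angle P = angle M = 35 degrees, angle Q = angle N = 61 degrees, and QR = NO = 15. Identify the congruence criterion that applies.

Consider the given information: angle P = angle M = 35 degrees, angle Q = angle N = 61 degrees, and QR = NO = 15
This is not SSS or SAS: SSS requires all three pairs of sides, but we don't have that. SAS requires two sides and the included angle between them.
The correct criterion is AAS. Two pairs of corresponding angles and a non-included side are equal (Angle-Angle-Side).

AAS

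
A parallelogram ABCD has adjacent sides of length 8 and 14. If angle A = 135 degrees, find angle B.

Opposite sides of a parallelogram are parallel, so consecutive angles form co-interior angles on a transversal.
Co-interior angles sum to 180°, giving angle B = 180 - 135 = 45 degrees.

45 degrees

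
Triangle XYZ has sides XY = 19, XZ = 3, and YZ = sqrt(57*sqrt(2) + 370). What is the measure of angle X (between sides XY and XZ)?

By the inverse law of cosines: cos(X) = (XY² + XZ² - YZ²) / (2 × XY × XZ)
cos(X) = (19² + 3² - (sqrt(57*sqrt(2) + 370))²) / (2 × 19 × 3)
cos(X) = (361 + 9 - (57*sqrt(2) + 370)) / 114
cos(X) = -sqrt(2)/2
X = arccos(-sqrt(2)/2) = 135°

135°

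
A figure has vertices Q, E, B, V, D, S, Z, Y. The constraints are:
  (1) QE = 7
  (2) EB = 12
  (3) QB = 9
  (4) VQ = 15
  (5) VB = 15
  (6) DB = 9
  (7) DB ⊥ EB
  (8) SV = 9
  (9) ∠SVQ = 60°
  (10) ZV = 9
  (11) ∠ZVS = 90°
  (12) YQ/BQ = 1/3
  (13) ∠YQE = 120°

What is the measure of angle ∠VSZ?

Step 1: By the law of cosines on triangle SVZ: SZ² = 9² + 9² − 2·9·9·cos(90°) = 162, so SZ = 9·√2.
Step 2: By the inverse law of cosines on triangle VSZ: cos(∠VSZ) = (9² + (9·√2)² − 9²) / (2·9·9·√2) = 162/229.1 = 0.7071, so ∠VSZ = 45°.

Therefore, the measure of angle ∠VSZ = 45°.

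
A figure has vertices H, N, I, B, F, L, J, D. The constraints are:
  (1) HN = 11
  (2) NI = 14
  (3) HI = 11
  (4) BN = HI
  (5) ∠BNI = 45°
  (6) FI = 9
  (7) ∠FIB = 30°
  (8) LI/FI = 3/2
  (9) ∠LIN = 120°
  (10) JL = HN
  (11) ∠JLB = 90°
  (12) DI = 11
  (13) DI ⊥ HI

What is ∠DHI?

Step 1: By the law of cosines on triangle HID: HD² = 11² + 11² − 2·11·11·cos(90°) = 242, so HD = 11·√2.
Step 2: By the inverse law of cosines on triangle DHI: cos(∠DHI) = ((11·√2)² + 11² − 11²) / (2·11·√2·11) = 242/342.24 = 0.7071, so ∠DHI = 45°.

Therefore, the measure of angle ∠DHI = 45°.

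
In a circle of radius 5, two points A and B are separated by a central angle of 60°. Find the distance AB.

Drop a perpendicular from the center to the chord, bisecting both the chord and the central angle.
Each half-chord = r sin(θ/2) = 5 sin(30°).
The full chord = 2 × 5 × sin(30°) = 5.

5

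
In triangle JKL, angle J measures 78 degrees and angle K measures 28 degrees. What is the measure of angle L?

Let angle L = x. Then 78 + 28 + x = 180.
x = 180 - 106 = 74 degrees.

74 degrees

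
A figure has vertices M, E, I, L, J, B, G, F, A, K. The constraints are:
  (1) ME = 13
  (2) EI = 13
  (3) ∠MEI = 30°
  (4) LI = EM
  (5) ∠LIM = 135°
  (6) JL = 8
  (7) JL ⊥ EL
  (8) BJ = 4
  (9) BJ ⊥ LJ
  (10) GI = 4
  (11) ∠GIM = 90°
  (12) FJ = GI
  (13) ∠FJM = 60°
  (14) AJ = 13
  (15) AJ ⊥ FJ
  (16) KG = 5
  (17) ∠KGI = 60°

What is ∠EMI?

Step 1: By the law of cosines on triangle MEI: MI² = 13² + 13² − 2·13·13·cos(30°) = 45.28, so MI ≈ 6.73.
Step 2: By the inverse law of cosines on triangle EMI: cos(∠EMI) = (13² + 6.73² − 13²) / (2·13·6.73) = 45.28/174.96 = 0.2588, so ∠EMI = 75°.

Therefore, the measure of angle ∠EMI = 75°.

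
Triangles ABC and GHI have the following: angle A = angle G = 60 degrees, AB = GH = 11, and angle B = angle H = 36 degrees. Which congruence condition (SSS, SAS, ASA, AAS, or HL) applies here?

The given information matches ASA: Two pairs of corresponding angles and the included side are equal (Angle-Side-Angle).

ASA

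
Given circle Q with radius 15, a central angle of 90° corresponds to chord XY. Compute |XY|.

Drop a perpendicular from the center to the chord, bisecting both the chord and the central angle.
Each half-chord = r sin(θ/2) = 15 sin(45°).
The full chord = 2 × 15 × sin(45°) = 15*sqrt(2).

15*sqrt(2)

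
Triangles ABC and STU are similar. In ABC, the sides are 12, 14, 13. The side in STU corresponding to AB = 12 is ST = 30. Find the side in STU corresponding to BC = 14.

k = 30/12 = 5/2. TU = 5/2 * 14 = 35.

35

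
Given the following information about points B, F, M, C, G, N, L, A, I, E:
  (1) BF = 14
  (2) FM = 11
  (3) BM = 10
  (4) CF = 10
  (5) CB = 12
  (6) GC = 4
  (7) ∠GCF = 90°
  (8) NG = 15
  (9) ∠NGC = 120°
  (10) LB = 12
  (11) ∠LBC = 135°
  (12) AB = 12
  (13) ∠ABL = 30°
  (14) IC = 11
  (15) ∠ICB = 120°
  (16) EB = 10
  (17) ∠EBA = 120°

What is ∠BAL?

Step 1: By the law of cosines on triangle ABL: AL² = 12² + 12² − 2·12·12·cos(30°) = 38.58, so AL ≈ 6.21.
Step 2: By the inverse law of cosines on triangle BAL: cos(∠BAL) = (12² + 6.21² − 12²) / (2·12·6.21) = 38.58/149.08 = 0.2588, so ∠BAL = 75°.

Therefore, the measure of angle ∠BAL = 75°.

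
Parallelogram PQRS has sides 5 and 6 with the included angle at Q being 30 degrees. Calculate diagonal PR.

Using the law of cosines:
d^2 = 5^2 + 6^2 - 2(5)(6)cos(30 degrees)
d^2 = 25 + 36 - 60*sqrt(3)/2
d^2 = 61 - 30*sqrt(3)
d = sqrt(61 - 30*sqrt(3))

sqrt(61 - 30*sqrt(3))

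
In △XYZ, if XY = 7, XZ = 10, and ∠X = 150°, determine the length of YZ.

By the law of cosines: YZ^2 = XY^2 + XZ^2 - 2*XY*XZ*cos(X)
YZ^2 = 7^2 + 10^2 - 2*7*10*cos(150°)
YZ^2 = 49 + 100 - 140*(-sqrt(3)/2)
YZ^2 = 70*sqrt(3) + 149
YZ = sqrt(70*sqrt(3) + 149)

sqrt(70*sqrt(3) + 149)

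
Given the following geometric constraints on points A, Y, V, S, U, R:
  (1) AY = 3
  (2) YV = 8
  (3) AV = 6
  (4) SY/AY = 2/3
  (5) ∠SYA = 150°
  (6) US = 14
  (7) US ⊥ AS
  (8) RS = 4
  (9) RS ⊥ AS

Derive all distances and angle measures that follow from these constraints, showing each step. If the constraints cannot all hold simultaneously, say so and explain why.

The constraints are consistent.

From the given relations:
  SY = 2/3·AY = 2/3·3 = 2

Step 1: From AY = 3, YS = 2, and ∠AYS = 150°, by the law of cosines:
  AS² = AY² + YS² - 2·AY·YS·cos(150°) = 9 + 4 + 10.39 = 23.39
  AS ≈ 4.84

Step 2: From AV = 6, AY = 3, VY = 8, by the inverse law of cosines:
  cos(∠VAY) = (AV² + AY² - VY²) / (2·AV·AY)
  ∠VAY = 121.86°

Step 3: From YA = 3, YV = 8, AV = 6, by the inverse law of cosines:
  cos(∠AYV) = (YA² + YV² - AV²) / (2·YA·YV)
  ∠AYV = 39.57°

Step 4: From VA = 6, VY = 8, AY = 3, by the inverse law of cosines:
  cos(∠AVY) = (VA² + VY² - AY²) / (2·VA·VY)
  ∠AVY = 18.57°

Step 5: From AS = 4.84, SU = 14, and ∠ASU = 90°, by the law of cosines:
  AU² = AS² + SU² - 2·AS·SU·cos(90°) = 23.39 + 196 - 0 = 219.4
  AU ≈ 14.81

Step 6: From AS = 4.84, SR = 4, and ∠ASR = 90°, by the law of cosines:
  AR² = AS² + SR² - 2·AS·SR·cos(90°) = 23.39 + 16 - 0 = 39.39
  AR ≈ 6.28

Step 7: From AS = 4.84, AY = 3, SY = 2, by the inverse law of cosines:
  cos(∠SAY) = (AS² + AY² - SY²) / (2·AS·AY)
  ∠SAY = 11.93°

Step 8: From SA = 4.84, SY = 2, AY = 3, by the inverse law of cosines:
  cos(∠ASY) = (SA² + SY² - AY²) / (2·SA·SY)
  ∠ASY = 18.07°

Step 9: From AR = 6.28, AS = 4.84, RS = 4, by the inverse law of cosines:
  cos(∠RAS) = (AR² + AS² - RS²) / (2·AR·AS)
  ∠RAS = 39.59°

Step 10: From AS = 4.84, AU = 14.81, SU = 14, by the inverse law of cosines:
  cos(∠SAU) = (AS² + AU² - SU²) / (2·AS·AU)
  ∠SAU = 70.94°

Step 11: From UA = 14.81, US = 14, AS = 4.84, by the inverse law of cosines:
  cos(∠AUS) = (UA² + US² - AS²) / (2·UA·US)
  ∠AUS = 19.06°

Step 12: From RA = 6.28, RS = 4, AS = 4.84, by the inverse law of cosines:
  cos(∠ARS) = (RA² + RS² - AS²) / (2·RA·RS)
  ∠ARS = 50.41°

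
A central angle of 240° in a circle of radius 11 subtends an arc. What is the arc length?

Arc length = 2πr × θ/360
= 2π × 11 × 2/3
= 44*pi/3

44*pi/3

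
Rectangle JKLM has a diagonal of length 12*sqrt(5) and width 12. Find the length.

The diagonal of a rectangle forms a right triangle with the two sides.
Rearranging the Pythagorean theorem: missing side = sqrt(d^2 - known^2).
= sqrt(720 - 144) = sqrt(576) = 24.

24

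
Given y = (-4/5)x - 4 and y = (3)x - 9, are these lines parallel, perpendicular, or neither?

Slope of line 1: m1 = -4/5
Slope of line 2: m2 = 3
m1 != m2 (-4/5 != 3), so not parallel.
m1 * m2 = (-4/5) * (3) = -12/5 != -1, so not perpendicular.
The lines are neither parallel nor perpendicular.

Neither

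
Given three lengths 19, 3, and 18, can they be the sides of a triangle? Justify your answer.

Yes.
The triangle inequality requires that the sum of any two sides exceeds the third.
Here 3 + 18 = 21 > 19, so the condition is met.

Yes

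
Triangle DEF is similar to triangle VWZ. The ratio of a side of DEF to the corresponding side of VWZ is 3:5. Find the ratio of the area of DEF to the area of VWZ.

Area ratio = (side ratio)^2 = (3/5)^2 = 9:25.

9:25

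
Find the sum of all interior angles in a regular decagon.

The sum of interior angles of an n-sided polygon is (n - 2) * 180.
For n = 10: (10 - 2) * 180 = 8 * 180 = 1440 degrees.

1440 degrees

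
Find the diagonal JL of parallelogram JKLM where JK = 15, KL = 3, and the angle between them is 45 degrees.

Law of cosines: d^2 = 15^2 + 3^2 - 2(15)(3)cos(45°) = 234 - 45*sqrt(2), so d = 3*sqrt(26 - 5*sqrt(2)).

3*sqrt(26 - 5*sqrt(2))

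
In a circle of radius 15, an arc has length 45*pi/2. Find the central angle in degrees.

θ = 360 × 45*pi/2 / (2π × 15) = 270° (rearranging arc length formula).

270°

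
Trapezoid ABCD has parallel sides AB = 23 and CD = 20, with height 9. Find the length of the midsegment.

midsegment = (23 + 20) / 2 = 43 / 2 = 43/2

43/2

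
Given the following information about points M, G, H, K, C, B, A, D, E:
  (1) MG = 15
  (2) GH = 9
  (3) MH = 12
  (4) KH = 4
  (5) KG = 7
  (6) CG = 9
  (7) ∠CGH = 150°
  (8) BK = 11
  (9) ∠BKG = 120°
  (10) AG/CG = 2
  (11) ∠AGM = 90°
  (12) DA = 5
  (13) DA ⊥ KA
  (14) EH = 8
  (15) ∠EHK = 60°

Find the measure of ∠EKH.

Step 1: By the law of cosines on triangle KHE: KE² = 4² + 8² − 2·4·8·cos(60°) = 48, so KE = 4·√3.
Step 2: By the inverse law of cosines on triangle EKH: cos(∠EKH) = ((4·√3)² + 4² − 8²) / (2·4·√3·4) = 0/55.43 = 0, so ∠EKH = 90°.

Therefore, the measure of angle ∠EKH = 90°.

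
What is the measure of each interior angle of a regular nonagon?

Each interior angle of a regular n-gon is (n - 2) * 180 / n.
For n = 9: (9 - 2) * 180 / 9 = 1260/9 = 140 degrees.

140 degrees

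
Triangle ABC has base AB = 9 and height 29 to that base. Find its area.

Area = (1/2) * base * height
Area = (1/2) * 9 * 29
Area = 261/2

261/2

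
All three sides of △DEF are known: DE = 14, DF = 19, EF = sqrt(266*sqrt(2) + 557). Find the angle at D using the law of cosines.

When all three sides of a triangle are known, the law of cosines can be rearranged to find any angle.
cos(C) = (a² + b² - c²) / (2ab) gives cos(D) = -sqrt(2)/2.
Taking the inverse cosine: D = 135°.

135°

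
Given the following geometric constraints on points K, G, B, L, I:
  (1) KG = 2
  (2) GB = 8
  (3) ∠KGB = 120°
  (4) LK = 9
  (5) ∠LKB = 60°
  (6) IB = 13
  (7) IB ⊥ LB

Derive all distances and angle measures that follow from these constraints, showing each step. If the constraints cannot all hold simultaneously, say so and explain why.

The constraints are consistent.

Step 1: From KG = 2, GB = 8, and ∠KGB = 120°, by the law of cosines:
  KB² = KG² + GB² - 2·KG·GB·cos(120°) = 4 + 64 + 16 = 84
  KB = 2·√21

Step 2: From BK = 2·√21, KL = 9, and ∠BKL = 60°, by the law of cosines:
  BL² = BK² + KL² - 2·BK·KL·cos(60°) = 84 + 81 - 82.49 = 82.51
  BL ≈ 9.08

Step 3: From KB = 2·√21, KG = 2, BG = 8, by the inverse law of cosines:
  cos(∠BKG) = (KB² + KG² - BG²) / (2·KB·KG)
  ∠BKG = 49.11°

Step 4: From BG = 8, BK = 2·√21, GK = 2, by the inverse law of cosines:
  cos(∠GBK) = (BG² + BK² - GK²) / (2·BG·BK)
  ∠GBK = 10.89°

Step 5: From LB = 9.08, BI = 13, and ∠LBI = 90°, by the law of cosines:
  LI² = LB² + BI² - 2·LB·BI·cos(90°) = 82.51 + 169 - 0 = 251.5
  LI ≈ 15.86

Step 6: From BK = 2·√21, BL = 9.08, KL = 9, by the inverse law of cosines:
  cos(∠KBL) = (BK² + BL² - KL²) / (2·BK·BL)
  ∠KBL = 59.1°

Step 7: From LB = 9.08, LK = 9, BK = 2·√21, by the inverse law of cosines:
  cos(∠BLK) = (LB² + LK² - BK²) / (2·LB·LK)
  ∠BLK = 60.9°

Step 8: From LB = 9.08, LI = 15.86, BI = 13, by the inverse law of cosines:
  cos(∠BLI) = (LB² + LI² - BI²) / (2·LB·LI)
  ∠BLI = 55.06°

Step 9: From IB = 13, IL = 15.86, BL = 9.08, by the inverse law of cosines:
  cos(∠BIL) = (IB² + IL² - BL²) / (2·IB·IL)
  ∠BIL = 34.94°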